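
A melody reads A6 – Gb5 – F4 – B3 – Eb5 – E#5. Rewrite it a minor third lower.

F#6 Eb5 D4 G#3 C5 C##5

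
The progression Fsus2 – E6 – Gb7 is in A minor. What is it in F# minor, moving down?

A minor down to F# minor is a minor third; each chord root moves by that interval while the quality stays the same.
Fsus2: root F down a minor third → D, giving Dsus2.
E6: root E down a minor third → C#, giving C#6.
Gb7: root Gb down a minor third → Eb, giving Eb7.

Dsus2 C#6 Eb7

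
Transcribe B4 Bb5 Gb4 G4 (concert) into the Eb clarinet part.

G#4 G5 Eb4 E4

Written C4 sounds as Eb4 on the Eb clarinet, so concert pitches are written a minor third down.
B4 to G#4
Bb5 to G5
Gb4 to Eb4
G4 to E4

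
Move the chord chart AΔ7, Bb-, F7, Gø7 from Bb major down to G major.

F#Δ7 G- D7 Eø7

Bb major down to G major is a minor third; each chord root moves by that interval while the quality stays the same.
AΔ7: root A down a minor third → F#, giving F#Δ7.
Bb-: root Bb down a minor third → G, giving G-.
F7: root F down a minor third → D, giving D7.
Gø7: root G down a minor third → E, giving Eø7.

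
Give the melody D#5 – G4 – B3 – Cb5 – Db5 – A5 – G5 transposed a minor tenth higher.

F#6 Bb5 D5 Ebb6 Fb6 C7 Bb6

A minor tenth up from D#5 gives F#6.
G4: a tenth up reaches B, and 15 semitones makes it Bb5.
B3: a tenth up reaches D, and 15 semitones makes it D5.
Cb5 up a minor tenth is Ebb6.
Db5 up a minor tenth is Fb6.
A5 up a minor tenth is C7.
A minor tenth up from G5 gives Bb6.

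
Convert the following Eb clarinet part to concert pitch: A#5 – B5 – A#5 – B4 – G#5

C#6 D6 C#6 D5 B5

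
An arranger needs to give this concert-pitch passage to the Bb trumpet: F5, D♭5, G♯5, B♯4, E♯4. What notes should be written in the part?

G5 Eb5 A#5 C##5 F##4

The Bb trumpet sounds a major second below written, so the written part must be a major second above concert — transpose each note up.
F5 -> G5
Db5 -> Eb5
G#5 -> A#5
B#4 -> C##5
E#4 -> F##4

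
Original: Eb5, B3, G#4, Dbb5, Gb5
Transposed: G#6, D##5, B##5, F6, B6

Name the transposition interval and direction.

Take the first pair: Eb5 → G#6. E to G spans 10 letter names, so the interval is some kind of tenth.
Eb5 to G#6 is 17 semitones, which makes it an augmented tenth; the second version is higher, so the direction is up.
Checking another pair — Gb5 → B6 — gives the same interval.

up an augmented tenth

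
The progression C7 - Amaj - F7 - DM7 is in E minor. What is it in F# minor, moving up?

D7 Bmaj G7 EM7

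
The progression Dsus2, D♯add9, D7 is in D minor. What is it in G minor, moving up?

D minor up to G minor is a perfect fourth; each chord root moves by that interval while the quality stays the same.
Dsus2: root D up a perfect fourth → G, giving Gsus2.
D♯add9: root D♯ up a perfect fourth → G#, giving G#add9.
D7: root D up a perfect fourth → G, giving G7.

Gsus2 G#add9 G7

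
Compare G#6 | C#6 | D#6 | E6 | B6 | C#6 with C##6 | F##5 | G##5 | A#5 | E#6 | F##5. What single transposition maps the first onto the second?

Take the first pair: G#6 → C##6. G to C spans 5 letter names, so the interval is some kind of fifth.
C##6 to G#6 is 6 semitones, which makes it a diminished fifth; the second version is lower, so the direction is down.
Checking another pair — C#6 → F##5 — gives the same interval.

down a diminished fifth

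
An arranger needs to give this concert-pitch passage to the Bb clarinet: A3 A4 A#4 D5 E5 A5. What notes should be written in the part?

The Bb clarinet sounds a major second below written, so the written part must be a major second above concert — transpose each note up.
A3 to B3
A4 to B4
A#4 to B#4
D5 to E5
E5 to F#5
A5 to B5

B3 B4 B#4 E5 F#5 B5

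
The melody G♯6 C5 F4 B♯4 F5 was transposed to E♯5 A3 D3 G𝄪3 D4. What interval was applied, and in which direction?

down a minor tenth

From G#6 to E#5 is 10 letter names — a tenth of some quality.
E#5 to G#6 is 15 semitones, which makes it a minor tenth; the second version is lower, so the direction is down.
Checking another pair — F5 → D4 — gives the same interval.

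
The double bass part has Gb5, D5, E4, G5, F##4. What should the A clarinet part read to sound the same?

Bbb4 F4 G3 Bb4 A#3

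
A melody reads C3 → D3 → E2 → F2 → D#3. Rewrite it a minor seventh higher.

C3 gives Bb3
D3 gives C4
E2 gives D3
F2 gives Eb3
D#3 gives C#4

Bb3 C4 D3 Eb3 C#4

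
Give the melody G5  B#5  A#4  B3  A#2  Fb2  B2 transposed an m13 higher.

Eb7 G#7 F#6 G5 F#4 Dbb4 G4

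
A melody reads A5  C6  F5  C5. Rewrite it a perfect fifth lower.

D5 F5 Bb4 F4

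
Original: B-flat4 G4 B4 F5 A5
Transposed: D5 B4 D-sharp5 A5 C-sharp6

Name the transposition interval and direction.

From Bb4 to D5 is 3 letter names — a third of some quality.
Bb4 to D5 is 4 semitones, which makes it a major third; the second version is higher, so the direction is up.
Checking another pair — A5 → C#6 — gives the same interval.

up a major third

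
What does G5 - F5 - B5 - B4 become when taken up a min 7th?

G5 up a minor seventh is F6.
A minor seventh up from F5 gives Eb6.
A minor seventh up from B5 gives A6.
B4: a seventh up reaches A, and 10 semitones makes it A5.

F6 Eb6 A6 A5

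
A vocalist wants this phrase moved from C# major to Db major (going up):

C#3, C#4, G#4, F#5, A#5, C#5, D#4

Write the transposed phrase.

Db3 Db4 Ab4 Gb5 Bb5 Db5 Eb4

C# major to Db major up is a diminished second, so every note moves up by that interval.
C#3 gives Db3
C#4 gives Db4
G#4 gives Ab4
F#5 gives Gb5
A#5 gives Bb5
C#5 gives Db5
D#4 gives Eb4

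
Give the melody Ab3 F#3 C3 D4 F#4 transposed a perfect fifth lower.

Db3 B2 F2 G3 B3

Ab3 down a perfect fifth is Db3.
A perfect fifth down from F#3 gives B2.
C3: a fifth down reaches F, and 7 semitones makes it F2.
D4: a fifth down reaches G, and 7 semitones makes it G3.
F#4: a fifth down reaches B, and 7 semitones makes it B3.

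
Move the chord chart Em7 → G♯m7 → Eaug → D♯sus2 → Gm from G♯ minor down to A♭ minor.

Fbm7 Abm7 Fbaug Ebsus2 Abbm

G♯ minor down to A♭ minor is an augmented seventh; each chord root moves by that interval while the quality stays the same.
Em7: root E down an augmented seventh → Fb, giving Fbm7.
G♯m7: root G♯ down an augmented seventh → Ab, giving Abm7.
Eaug: root E down an augmented seventh → Fb, giving Fbaug.
D♯sus2: root D♯ down an augmented seventh → Eb, giving Ebsus2.
Gm: root G down an augmented seventh → Abb, giving Abbm.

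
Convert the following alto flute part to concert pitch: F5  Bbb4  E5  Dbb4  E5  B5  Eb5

Written C4 on the alto flute sounds as G3, a perfect fourth lower; apply that shift to every note.
F5 gives C5
Bbb4 gives Fb4
E5 gives B4
Dbb4 gives Abb3
E5 gives B4
B5 gives F#5
Eb5 gives Bb4

C5 Fb4 B4 Abb3 B4 F#5 Bb4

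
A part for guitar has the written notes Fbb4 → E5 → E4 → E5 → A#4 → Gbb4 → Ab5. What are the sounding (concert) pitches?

Written C4 on the guitar sounds as C3, a perfect octave lower; apply that shift to every note.
Fbb4 becomes Fbb3
E5 becomes E4
E4 becomes E3
E5 becomes E4
A#4 becomes A#3
Gbb4 becomes Gbb3
Ab5 becomes Ab4

Fbb3 E4 E3 E4 A#3 Gbb3 Ab4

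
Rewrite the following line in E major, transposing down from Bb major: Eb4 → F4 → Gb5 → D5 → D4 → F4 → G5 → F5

From Bb down to E is a diminished fifth; apply that to each pitch.
Eb4 gives A3
F4 gives B3
Gb5 gives C5
D5 gives G#4
D4 gives G#3
F4 gives B3
G5 gives C#5
F5 gives B4

A3 B3 C5 G#4 G#3 B3 C#5 B4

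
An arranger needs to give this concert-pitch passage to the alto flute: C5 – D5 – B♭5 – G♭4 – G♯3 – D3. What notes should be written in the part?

The alto flute sounds a perfect fourth below written, so the written part must be a perfect fourth above concert — transpose each note up.
C5 -> F5
D5 -> G5
Bb5 -> Eb6
Gb4 -> Cb5
G#3 -> C#4
D3 -> G3

F5 G5 Eb6 Cb5 C#4 G3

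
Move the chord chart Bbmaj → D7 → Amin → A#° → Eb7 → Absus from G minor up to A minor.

Cmaj E7 Bmin B#° F7 Bbsus

G minor up to A minor is a major second; each chord root moves by that interval while the quality stays the same.
Bbmaj: root Bb up a major second → C, giving Cmaj.
D7: root D up a major second → E, giving E7.
Amin: root A up a major second → B, giving Bmin.
A#°: root A# up a major second → B#, giving B#°.
Eb7: root Eb up a major second → F, giving F7.
Absus: root Ab up a major second → Bb, giving Bbsus.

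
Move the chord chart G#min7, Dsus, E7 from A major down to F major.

A major down to F major is a major third; each chord root moves by that interval while the quality stays the same.
G#min7: root G# down a major third → E, giving Emin7.
Dsus: root D down a major third → Bb, giving Bbsus.
E7: root E down a major third → C, giving C7.

Emin7 Bbsus C7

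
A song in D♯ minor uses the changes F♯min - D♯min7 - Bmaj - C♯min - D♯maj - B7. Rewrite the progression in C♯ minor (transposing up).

D♯ minor up to C♯ minor is a minor seventh; each chord root moves by that interval while the quality stays the same.
F♯min: root F♯ up a minor seventh → E, giving Emin.
D♯min7: root D♯ up a minor seventh → C#, giving C#min7.
Bmaj: root B up a minor seventh → A, giving Amaj.
C♯min: root C♯ up a minor seventh → B, giving Bmin.
D♯maj: root D♯ up a minor seventh → C#, giving C#maj.
B7: root B up a minor seventh → A, giving A7.

Emin C#min7 Amaj Bmin C#maj A7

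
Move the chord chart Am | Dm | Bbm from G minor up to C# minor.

D#m G#m Em

G minor up to C# minor is an augmented fourth; each chord root moves by that interval while the quality stays the same.
Am: root A up an augmented fourth → D#, giving D#m.
Dm: root D up an augmented fourth → G#, giving G#m.
Bbm: root Bb up an augmented fourth → E, giving Em.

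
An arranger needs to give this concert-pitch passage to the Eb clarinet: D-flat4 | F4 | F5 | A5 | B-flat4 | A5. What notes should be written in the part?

The Eb clarinet sounds a minor third above written, so the written part must be a minor third below concert — transpose each note down.
Db4 to Bb3
F4 to D4
F5 to D5
A5 to F#5
Bb4 to G4
A5 to F#5

Bb3 D4 D5 F#5 G4 F#5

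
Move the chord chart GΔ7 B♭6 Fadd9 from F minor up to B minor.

F minor up to B minor is an augmented fourth; each chord root moves by that interval while the quality stays the same.
GΔ7: root G up an augmented fourth → C#, giving C#Δ7.
B♭6: root B♭ up an augmented fourth → E, giving E6.
Fadd9: root F up an augmented fourth → B, giving Badd9.

C#Δ7 E6 Badd9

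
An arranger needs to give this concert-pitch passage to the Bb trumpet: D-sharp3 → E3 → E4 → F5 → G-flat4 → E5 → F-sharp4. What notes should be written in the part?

E#3 F#3 F#4 G5 Ab4 F#5 G#4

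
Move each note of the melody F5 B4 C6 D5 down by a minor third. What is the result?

A minor third down from F5 gives D5.
B4: a third down reaches G, and 3 semitones makes it G#4.
A minor third down from C6 gives A5.
D5: a third down reaches B, and 3 semitones makes it B4.

D5 G#4 A5 B4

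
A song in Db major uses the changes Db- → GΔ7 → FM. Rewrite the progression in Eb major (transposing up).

Eb- AΔ7 GM

Db major up to Eb major is a major second; each chord root moves by that interval while the quality stays the same.
Db-: root Db up a major second → Eb, giving Eb-.
GΔ7: root G up a major second → A, giving AΔ7.
FM: root F up a major second → G, giving GM.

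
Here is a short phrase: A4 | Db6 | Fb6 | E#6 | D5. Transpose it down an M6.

C4 Fb5 Abb5 G#5 F4

A major sixth down from A4 gives C4.
A major sixth down from Db6 gives Fb5.
Fb6: a sixth down reaches A, and 9 semitones makes it Abb5.
A major sixth down from E#6 gives G#5.
A major sixth down from D5 gives F4.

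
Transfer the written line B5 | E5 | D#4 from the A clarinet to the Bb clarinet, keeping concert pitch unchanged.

First find concert pitch: the A clarinet sounds a minor third below written, so B5 E5 D#4 sounds G#5 C#5 B#3.
Then write for Bb clarinet: it sounds a major second below written, so the part must be a major second above concert.
G#5 → A#5
C#5 → D#5
B#3 → C##4

A#5 D#5 C##4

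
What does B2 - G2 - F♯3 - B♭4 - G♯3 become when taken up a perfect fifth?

F#3 D3 C#4 F5 D#4

A perfect fifth up from B2 gives F#3.
A perfect fifth up from G2 gives D3.
F#3 up a perfect fifth is C#4.
Bb4: a fifth up reaches F, and 7 semitones makes it F5.
G#3 up a perfect fifth is D#4.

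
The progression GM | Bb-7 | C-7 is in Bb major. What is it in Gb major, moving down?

Bb major down to Gb major is a major third; each chord root moves by that interval while the quality stays the same.
GM: root G down a major third → Eb, giving EbM.
Bb-7: root Bb down a major third → Gb, giving Gb-7.
C-7: root C down a major third → Ab, giving Ab-7.

EbM Gb-7 Ab-7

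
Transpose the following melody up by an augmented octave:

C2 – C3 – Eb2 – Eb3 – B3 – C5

C2 gives C#3
C3 gives C#4
Eb2 gives E3
Eb3 gives E4
B3 gives B#4
C5 gives C#6

C#3 C#4 E3 E4 B#4 C#6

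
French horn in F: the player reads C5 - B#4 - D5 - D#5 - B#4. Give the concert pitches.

F4 E#4 G4 G#4 E#4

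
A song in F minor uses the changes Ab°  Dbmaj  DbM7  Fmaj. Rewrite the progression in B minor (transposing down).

D° Gmaj GM7 Bmaj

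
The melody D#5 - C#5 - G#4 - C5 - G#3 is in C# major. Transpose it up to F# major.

C# major to F# major up is a perfect fourth, so every note moves up by that interval.
D#5 to G#5
C#5 to F#5
G#4 to C#5
C5 to F5
G#3 to C#4

G#5 F#5 C#5 F5 C#4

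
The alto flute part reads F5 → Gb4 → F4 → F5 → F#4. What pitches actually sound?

C5 Db4 C4 C5 C#4

The alto flute sounds a perfect fourth below written, so transpose each written note down a perfect fourth.
F5 to C5
Gb4 to Db4
F4 to C4
F5 to C5
F#4 to C#4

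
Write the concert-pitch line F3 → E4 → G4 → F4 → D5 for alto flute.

Bb3 A4 C5 Bb4 G5

Written C4 sounds as G3 on the alto flute, so concert pitches are written a perfect fourth up.
F3 becomes Bb3
E4 becomes A4
G4 becomes C5
F4 becomes Bb4
D5 becomes G5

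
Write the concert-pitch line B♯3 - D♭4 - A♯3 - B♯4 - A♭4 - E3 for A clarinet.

D#4 Fb4 C#4 D#5 Cb5 G3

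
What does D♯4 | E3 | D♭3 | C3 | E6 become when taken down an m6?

D#4 down a minor sixth is F##3.
E3: a sixth down reaches G, and 8 semitones makes it G#2.
Db3: a sixth down reaches F, and 8 semitones makes it F2.
A minor sixth down from C3 gives E2.
A minor sixth down from E6 gives G#5.

F##3 G#2 F2 E2 G#5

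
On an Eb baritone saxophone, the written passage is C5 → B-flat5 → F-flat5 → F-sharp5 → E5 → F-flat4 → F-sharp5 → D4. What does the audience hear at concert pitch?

Eb3 Db4 Abb3 A3 G3 Abb2 A3 F2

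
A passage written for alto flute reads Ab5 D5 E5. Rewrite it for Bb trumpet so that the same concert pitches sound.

First find concert pitch: the alto flute sounds a perfect fourth below written, so Ab5 D5 E5 sounds Eb5 A4 B4.
Then write for Bb trumpet: it sounds a major second below written, so the part must be a major second above concert.
Eb5 → F5
A4 → B4
B4 → C#5

F5 B4 C#5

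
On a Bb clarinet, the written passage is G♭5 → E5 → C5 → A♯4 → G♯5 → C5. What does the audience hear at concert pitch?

Fb5 D5 Bb4 G#4 F#5 Bb4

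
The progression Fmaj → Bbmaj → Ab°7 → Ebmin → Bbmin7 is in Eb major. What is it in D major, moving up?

Emaj Amaj G°7 Dmin Amin7

Eb major up to D major is a major seventh; each chord root moves by that interval while the quality stays the same.
Fmaj: root F up a major seventh → E, giving Emaj.
Bbmaj: root Bb up a major seventh → A, giving Amaj.
Ab°7: root Ab up a major seventh → G, giving G°7.
Ebmin: root Eb up a major seventh → D, giving Dmin.
Bbmin7: root Bb up a major seventh → A, giving Amin7.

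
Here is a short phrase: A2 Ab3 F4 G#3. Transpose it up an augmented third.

A2 becomes C##3
Ab3 becomes C#4
F4 becomes A#4
G#3 becomes B##3

C##3 C#4 A#4 B##3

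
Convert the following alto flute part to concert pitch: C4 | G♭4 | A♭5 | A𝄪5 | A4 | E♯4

The alto flute sounds a perfect fourth below written, so transpose each written note down a perfect fourth.
C4 -> G3
Gb4 -> Db4
Ab5 -> Eb5
A##5 -> E##5
A4 -> E4
E#4 -> B#3

G3 Db4 Eb5 E##5 E4 B#3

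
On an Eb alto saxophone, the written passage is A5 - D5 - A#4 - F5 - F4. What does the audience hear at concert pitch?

C5 F4 C#4 Ab4 Ab3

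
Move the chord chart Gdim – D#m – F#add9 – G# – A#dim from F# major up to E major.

F# major up to E major is a minor seventh; each chord root moves by that interval while the quality stays the same.
Gdim: root G up a minor seventh → F, giving Fdim.
D#m: root D# up a minor seventh → C#, giving C#m.
F#add9: root F# up a minor seventh → E, giving Eadd9.
G#: root G# up a minor seventh → F#, giving F#.
A#dim: root A# up a minor seventh → G#, giving G#dim.

Fdim C#m Eadd9 F# G#dim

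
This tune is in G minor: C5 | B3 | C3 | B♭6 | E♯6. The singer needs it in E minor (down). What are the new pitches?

A4 G#3 A2 G6 C##6

From G down to E is a minor third; apply that to each pitch.
C5 gives A4
B3 gives G#3
C3 gives A2
Bb6 gives G6
E#6 gives C##6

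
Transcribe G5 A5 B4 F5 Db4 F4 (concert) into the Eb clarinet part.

E5 F#5 G#4 D5 Bb3 D4

The Eb clarinet sounds a minor third above written, so the written part must be a minor third below concert — transpose each note down.
G5 becomes E5
A5 becomes F#5
B4 becomes G#4
F5 becomes D5
Db4 becomes Bb3
F4 becomes D4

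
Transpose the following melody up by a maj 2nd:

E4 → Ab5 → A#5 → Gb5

E4 gives F#4
Ab5 gives Bb5
A#5 gives B#5
Gb5 gives Ab5

F#4 Bb5 B#5 Ab5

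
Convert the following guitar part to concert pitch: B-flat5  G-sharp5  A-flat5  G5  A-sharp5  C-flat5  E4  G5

Bb4 G#4 Ab4 G4 A#4 Cb4 E3 G4

Written C4 on the guitar sounds as C3, a perfect octave lower; apply that shift to every note.
Bb5 becomes Bb4
G#5 becomes G#4
Ab5 becomes Ab4
G5 becomes G4
A#5 becomes A#4
Cb5 becomes Cb4
E4 becomes E3
G5 becomes G4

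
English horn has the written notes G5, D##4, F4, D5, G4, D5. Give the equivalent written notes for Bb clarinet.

D5 A##3 C4 A4 D4 A4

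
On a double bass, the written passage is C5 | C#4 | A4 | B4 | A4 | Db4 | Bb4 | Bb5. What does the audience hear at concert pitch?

C4 C#3 A3 B3 A3 Db3 Bb3 Bb4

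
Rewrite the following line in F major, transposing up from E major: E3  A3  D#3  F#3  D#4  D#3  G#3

From E up to F is a minor second; apply that to each pitch.
E3 to F3
A3 to Bb3
D#3 to E3
F#3 to G3
D#4 to E4
D#3 to E3
G#3 to A3

F3 Bb3 E3 G3 E4 E3 A3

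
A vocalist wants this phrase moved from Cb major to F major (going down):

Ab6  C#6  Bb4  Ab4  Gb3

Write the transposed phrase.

D6 F##5 E4 D4 C3

Cb major to F major down is a diminished fifth, so every note moves down by that interval.
Ab6 to D6
C#6 to F##5
Bb4 to E4
Ab4 to D4
Gb3 to C3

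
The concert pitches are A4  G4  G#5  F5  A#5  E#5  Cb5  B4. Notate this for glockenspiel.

A2 G2 G#3 F3 A#3 E#3 Cb3 B2

The glockenspiel sounds a perfect fifteenth above written, so the written part must be a perfect fifteenth below concert — transpose each note down.
A4 → A2
G4 → G2
G#5 → G#3
F5 → F3
A#5 → A#3
E#5 → E#3
Cb5 → Cb3
B4 → B2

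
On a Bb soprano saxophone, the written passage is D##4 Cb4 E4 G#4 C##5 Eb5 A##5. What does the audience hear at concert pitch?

C##4 Bbb3 D4 F#4 B#4 Db5 G##5

Written C4 on the Bb soprano saxophone sounds as Bb3, a major second lower; apply that shift to every note.
D##4 -> C##4
Cb4 -> Bbb3
E4 -> D4
G#4 -> F#4
C##5 -> B#4
Eb5 -> Db5
A##5 -> G##5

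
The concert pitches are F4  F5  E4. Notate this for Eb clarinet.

D4 D5 C#4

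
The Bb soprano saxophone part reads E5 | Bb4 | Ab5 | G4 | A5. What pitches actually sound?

Written C4 on the Bb soprano saxophone sounds as Bb3, a major second lower; apply that shift to every note.
E5 → D5
Bb4 → Ab4
Ab5 → Gb5
G4 → F4
A5 → G5

D5 Ab4 Gb5 F4 G5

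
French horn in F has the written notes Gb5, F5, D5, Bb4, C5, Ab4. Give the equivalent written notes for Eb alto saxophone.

First find concert pitch: the French horn in F sounds a perfect fifth below written, so Gb5 F5 D5 Bb4 C5 Ab4 sounds Cb5 Bb4 G4 Eb4 F4 Db4.
Then write for Eb alto saxophone: it sounds a major sixth below written, so the part must be a major sixth above concert.
Cb5 → Ab5
Bb4 → G5
G4 → E5
Eb4 → C5
F4 → D5
Db4 → Bb4

Ab5 G5 E5 C5 D5 Bb4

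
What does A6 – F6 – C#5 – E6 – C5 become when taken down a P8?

A5 F5 C#4 E5 C4

A6 down a perfect octave is A5.
A perfect octave down from F6 gives F5.
C#5 down a perfect octave is C#4.
A perfect octave down from E6 gives E5.
A perfect octave down from C5 gives C4.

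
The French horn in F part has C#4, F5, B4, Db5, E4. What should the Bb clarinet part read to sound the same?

G#3 C5 F#4 Ab4 B3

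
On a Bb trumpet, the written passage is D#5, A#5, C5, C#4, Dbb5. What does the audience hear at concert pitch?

C#5 G#5 Bb4 B3 Cbb5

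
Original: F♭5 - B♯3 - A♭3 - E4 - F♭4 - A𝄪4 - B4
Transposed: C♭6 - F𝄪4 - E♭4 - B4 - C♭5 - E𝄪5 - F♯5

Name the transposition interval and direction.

up a perfect fifth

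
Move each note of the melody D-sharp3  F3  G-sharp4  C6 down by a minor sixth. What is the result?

D#3 down a minor sixth is F##2.
F3 down a minor sixth is A2.
A minor sixth down from G#4 gives B#3.
A minor sixth down from C6 gives E5.

F##2 A2 B#3 E5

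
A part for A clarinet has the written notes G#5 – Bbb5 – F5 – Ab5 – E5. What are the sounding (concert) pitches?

The A clarinet sounds a minor third below written, so transpose each written note down a minor third.
G#5 → E#5
Bbb5 → Gb5
F5 → D5
Ab5 → F5
E5 → C#5

E#5 Gb5 D5 F5 C#5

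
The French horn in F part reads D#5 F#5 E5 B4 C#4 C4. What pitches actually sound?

Written C4 on the French horn in F sounds as F3, a perfect fifth lower; apply that shift to every note.
D#5 → G#4
F#5 → B4
E5 → A4
B4 → E4
C#4 → F#3
C4 → F3

G#4 B4 A4 E4 F#3 F3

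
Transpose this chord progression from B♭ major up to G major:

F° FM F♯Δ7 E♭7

D° DM D#Δ7 C7

B♭ major up to G major is a major sixth; each chord root moves by that interval while the quality stays the same.
F°: root F up a major sixth → D, giving D°.
FM: root F up a major sixth → D, giving DM.
F♯Δ7: root F♯ up a major sixth → D#, giving D#Δ7.
E♭7: root E♭ up a major sixth → C, giving C7.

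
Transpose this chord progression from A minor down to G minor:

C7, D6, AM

Bb7 C6 GM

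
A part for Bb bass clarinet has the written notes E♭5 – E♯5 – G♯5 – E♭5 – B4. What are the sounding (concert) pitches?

Written C4 on the Bb bass clarinet sounds as Bb2, a major ninth lower; apply that shift to every note.
Eb5 -> Db4
E#5 -> D#4
G#5 -> F#4
Eb5 -> Db4
B4 -> A3

Db4 D#4 F#4 Db4 A3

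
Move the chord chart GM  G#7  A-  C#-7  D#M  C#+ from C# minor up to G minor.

DbM D7 Eb- G-7 AM G+

C# minor up to G minor is a diminished fifth; each chord root moves by that interval while the quality stays the same.
GM: root G up a diminished fifth → Db, giving DbM.
G#7: root G# up a diminished fifth → D, giving D7.
A-: root A up a diminished fifth → Eb, giving Eb-.
C#-7: root C# up a diminished fifth → G, giving G-7.
D#M: root D# up a diminished fifth → A, giving AM.
C#+: root C# up a diminished fifth → G, giving G+.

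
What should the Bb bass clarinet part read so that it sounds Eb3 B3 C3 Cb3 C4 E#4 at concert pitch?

The Bb bass clarinet sounds a major ninth below written, so the written part must be a major ninth above concert — transpose each note up.
Eb3 → F4
B3 → C#5
C3 → D4
Cb3 → Db4
C4 → D5
E#4 → F##5

F4 C#5 D4 Db4 D5 F##5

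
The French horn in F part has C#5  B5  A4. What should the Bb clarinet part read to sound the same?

G#4 F#5 E4

First find concert pitch: the French horn in F sounds a perfect fifth below written, so C#5 B5 A4 sounds F#4 E5 D4.
Then write for Bb clarinet: it sounds a major second below written, so the part must be a major second above concert.
F#4 → G#4
E5 → F#5
D4 → E4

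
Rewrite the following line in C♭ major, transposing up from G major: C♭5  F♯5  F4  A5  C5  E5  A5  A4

Fbb5 Bb5 Bbb4 Db6 Fb5 Ab5 Db6 Db5

G major to C♭ major up is a diminished fourth, so every note moves up by that interval.
Cb5 gives Fbb5
F#5 gives Bb5
F4 gives Bbb4
A5 gives Db6
C5 gives Fb5
E5 gives Ab5
A5 gives Db6
A4 gives Db5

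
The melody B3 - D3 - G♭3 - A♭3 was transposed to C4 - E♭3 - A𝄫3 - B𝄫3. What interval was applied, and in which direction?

up a minor second

Take the first pair: B3 → C4. B to C spans 2 letter names, so the interval is some kind of second.
B3 to C4 is 1 semitone, which makes it a minor second; the second version is higher, so the direction is up.
Checking another pair — Ab3 → Bbb3 — gives the same interval.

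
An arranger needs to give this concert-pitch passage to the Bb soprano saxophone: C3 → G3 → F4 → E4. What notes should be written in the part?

The Bb soprano saxophone sounds a major second below written, so the written part must be a major second above concert — transpose each note up.
C3 gives D3
G3 gives A3
F4 gives G4
E4 gives F#4

D3 A3 G4 F#4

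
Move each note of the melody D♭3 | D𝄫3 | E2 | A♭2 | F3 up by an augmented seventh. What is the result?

C#4 C4 D##3 G#3 E#4

Db3: a seventh up reaches C, and 12 semitones makes it C#4.
Dbb3 up an augmented seventh is C4.
E2 up an augmented seventh is D##3.
Ab2 up an augmented seventh is G#3.
F3 up an augmented seventh is E#4.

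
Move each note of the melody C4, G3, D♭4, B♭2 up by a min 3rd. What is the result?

C4 up a minor third is Eb4.
G3: a third up reaches B, and 3 semitones makes it Bb3.
Db4 up a minor third is Fb4.
Bb2: a third up reaches D, and 3 semitones makes it Db3.

Eb4 Bb3 Fb4 Db3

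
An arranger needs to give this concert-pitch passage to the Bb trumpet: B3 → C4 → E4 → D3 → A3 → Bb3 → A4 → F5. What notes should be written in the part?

C#4 D4 F#4 E3 B3 C4 B4 G5

The Bb trumpet sounds a major second below written, so the written part must be a major second above concert — transpose each note up.
B3 gives C#4
C4 gives D4
E4 gives F#4
D3 gives E3
A3 gives B3
Bb3 gives C4
A4 gives B4
F5 gives G5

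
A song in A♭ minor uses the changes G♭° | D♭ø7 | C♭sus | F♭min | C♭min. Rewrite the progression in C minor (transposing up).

Bb° Fø7 Ebsus Abmin Ebmin

A♭ minor up to C minor is a major third; each chord root moves by that interval while the quality stays the same.
G♭°: root G♭ up a major third → Bb, giving Bb°.
D♭ø7: root D♭ up a major third → F, giving Fø7.
C♭sus: root C♭ up a major third → Eb, giving Ebsus.
F♭min: root F♭ up a major third → Ab, giving Abmin.
C♭min: root C♭ up a major third → Eb, giving Ebmin.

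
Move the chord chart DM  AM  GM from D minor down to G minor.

GM DM CM

D minor down to G minor is a perfect fifth; each chord root moves by that interval while the quality stays the same.
DM: root D down a perfect fifth → G, giving GM.
AM: root A down a perfect fifth → D, giving DM.
GM: root G down a perfect fifth → C, giving CM.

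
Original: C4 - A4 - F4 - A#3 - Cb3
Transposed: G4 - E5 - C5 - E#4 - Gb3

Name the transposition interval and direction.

up a perfect fifth

From C4 to G4 is 5 letter names — a fifth of some quality.
C4 to G4 is 7 semitones, which makes it a perfect fifth; the second version is higher, so the direction is up.
Checking another pair — Cb3 → Gb3 — gives the same interval.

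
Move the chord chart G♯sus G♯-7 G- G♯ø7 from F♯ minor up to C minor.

Dsus D-7 Db- Dø7

F♯ minor up to C minor is a diminished fifth; each chord root moves by that interval while the quality stays the same.
G♯sus: root G♯ up a diminished fifth → D, giving Dsus.
G♯-7: root G♯ up a diminished fifth → D, giving D-7.
G-: root G up a diminished fifth → Db, giving Db-.
G♯ø7: root G♯ up a diminished fifth → D, giving Dø7.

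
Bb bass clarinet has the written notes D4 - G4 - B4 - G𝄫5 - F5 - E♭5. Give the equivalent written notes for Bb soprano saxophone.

D3 G3 B3 Gbb4 F4 Eb4

First find concert pitch: the Bb bass clarinet sounds a major ninth below written, so D4 G4 B4 G𝄫5 F5 E♭5 sounds C3 F3 A3 Fbb4 Eb4 Db4.
Then write for Bb soprano saxophone: it sounds a major second below written, so the part must be a major second above concert.
C3 → D3
F3 → G3
A3 → B3
Fbb4 → Gbb4
Eb4 → F4
Db4 → Eb4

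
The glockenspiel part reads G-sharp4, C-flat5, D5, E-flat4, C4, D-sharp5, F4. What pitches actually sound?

Written C4 on the glockenspiel sounds as C6, a perfect fifteenth higher; apply that shift to every note.
G#4 → G#6
Cb5 → Cb7
D5 → D7
Eb4 → Eb6
C4 → C6
D#5 → D#7
F4 → F6

G#6 Cb7 D7 Eb6 C6 D#7 F6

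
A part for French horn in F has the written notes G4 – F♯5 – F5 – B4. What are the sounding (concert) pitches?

C4 B4 Bb4 E4

The French horn in F sounds a perfect fifth below written, so transpose each written note down a perfect fifth.
G4 becomes C4
F#5 becomes B4
F5 becomes Bb4
B4 becomes E4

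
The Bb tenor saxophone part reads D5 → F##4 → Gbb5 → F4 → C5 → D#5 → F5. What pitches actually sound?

The Bb tenor saxophone sounds a major ninth below written, so transpose each written note down a major ninth.
D5 becomes C4
F##4 becomes E#3
Gbb5 becomes Fbb4
F4 becomes Eb3
C5 becomes Bb3
D#5 becomes C#4
F5 becomes Eb4

C4 E#3 Fbb4 Eb3 Bb3 C#4 Eb4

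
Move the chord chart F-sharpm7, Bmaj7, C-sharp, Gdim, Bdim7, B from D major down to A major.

D major down to A major is a perfect fourth; each chord root moves by that interval while the quality stays the same.
F-sharpm7: root F-sharp down a perfect fourth → C#, giving C#m7.
Bmaj7: root B down a perfect fourth → F#, giving F#maj7.
C-sharp: root C-sharp down a perfect fourth → G#, giving G#.
Gdim: root G down a perfect fourth → D, giving Ddim.
Bdim7: root B down a perfect fourth → F#, giving F#dim7.
B: root B down a perfect fourth → F#, giving F#.

C#m7 F#maj7 G# Ddim F#dim7 F#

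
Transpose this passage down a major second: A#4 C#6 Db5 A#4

G#4 B5 Cb5 G#4

A major second down from A#4 gives G#4.
C#6 down a major second is B5.
Db5 down a major second is Cb5.
A#4 down a major second is G#4.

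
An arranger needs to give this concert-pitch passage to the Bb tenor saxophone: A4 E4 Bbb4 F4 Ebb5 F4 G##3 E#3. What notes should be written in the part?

B5 F#5 Cb6 G5 Fb6 G5 A##4 F##4

The Bb tenor saxophone sounds a major ninth below written, so the written part must be a major ninth above concert — transpose each note up.
A4 gives B5
E4 gives F#5
Bbb4 gives Cb6
F4 gives G5
Ebb5 gives Fb6
F4 gives G5
G##3 gives A##4
E#3 gives F##4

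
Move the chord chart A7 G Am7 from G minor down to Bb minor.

G minor down to Bb minor is a major sixth; each chord root moves by that interval while the quality stays the same.
A7: root A down a major sixth → C, giving C7.
G: root G down a major sixth → Bb, giving Bb.
Am7: root A down a major sixth → C, giving Cm7.

C7 Bb Cm7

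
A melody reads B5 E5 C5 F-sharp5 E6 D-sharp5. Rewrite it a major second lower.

A5 D5 Bb4 E5 D6 C#5

B5: a second down reaches A, and 2 semitones makes it A5.
A major second down from E5 gives D5.
C5 down a major second is Bb4.
A major second down from F#5 gives E5.
E6 down a major second is D6.
A major second down from D#5 gives C#5.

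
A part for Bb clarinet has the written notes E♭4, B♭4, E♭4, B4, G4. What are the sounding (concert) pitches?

Written C4 on the Bb clarinet sounds as Bb3, a major second lower; apply that shift to every note.
Eb4 gives Db4
Bb4 gives Ab4
Eb4 gives Db4
B4 gives A4
G4 gives F4

Db4 Ab4 Db4 A4 F4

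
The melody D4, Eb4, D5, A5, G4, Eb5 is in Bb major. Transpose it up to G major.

B4 C5 B5 F#6 E5 C6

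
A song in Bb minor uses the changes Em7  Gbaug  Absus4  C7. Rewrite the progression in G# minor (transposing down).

Bb minor down to G# minor is a diminished third; each chord root moves by that interval while the quality stays the same.
Em7: root E down a diminished third → C##, giving C##m7.
Gbaug: root Gb down a diminished third → E, giving Eaug.
Absus4: root Ab down a diminished third → F#, giving F#sus4.
C7: root C down a diminished third → A#, giving A#7.

C##m7 Eaug F#sus4 A#7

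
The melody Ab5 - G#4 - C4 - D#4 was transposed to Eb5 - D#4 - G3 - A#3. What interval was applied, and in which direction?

From Ab5 to Eb5 is 4 letter names — a fourth of some quality.
Eb5 to Ab5 is 5 semitones, which makes it a perfect fourth; the second version is lower, so the direction is down.
Checking another pair — D#4 → A#3 — gives the same interval.

down a perfect fourth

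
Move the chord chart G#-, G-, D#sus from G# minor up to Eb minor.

G# minor up to Eb minor is a diminished sixth; each chord root moves by that interval while the quality stays the same.
G#-: root G# up a diminished sixth → Eb, giving Eb-.
G-: root G up a diminished sixth → Ebb, giving Ebb-.
D#sus: root D# up a diminished sixth → Bb, giving Bbsus.

Eb- Ebb- Bbsus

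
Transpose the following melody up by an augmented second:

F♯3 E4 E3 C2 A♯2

G##3 F##4 F##3 D#2 B##2

F#3 up an augmented second is G##3.
E4 up an augmented second is F##4.
An augmented second up from E3 gives F##3.
An augmented second up from C2 gives D#2.
A#2: a second up reaches B, and 3 semitones makes it B##2.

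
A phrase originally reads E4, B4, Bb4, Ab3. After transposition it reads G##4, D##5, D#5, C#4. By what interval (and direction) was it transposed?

up an augmented third

Take the first pair: E4 → G##4. E to G spans 3 letter names, so the interval is some kind of third.
E4 to G##4 is 5 semitones, which makes it an augmented third; the second version is higher, so the direction is up.
Checking another pair — Ab3 → C#4 — gives the same interval.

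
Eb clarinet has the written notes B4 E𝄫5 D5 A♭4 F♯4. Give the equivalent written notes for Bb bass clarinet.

First find concert pitch: the Eb clarinet sounds a minor third above written, so B4 E𝄫5 D5 A♭4 F♯4 sounds D5 Gbb5 F5 Cb5 A4.
Then write for Bb bass clarinet: it sounds a major ninth below written, so the part must be a major ninth above concert.
D5 → E6
Gbb5 → Abb6
F5 → G6
Cb5 → Db6
A4 → B5

E6 Abb6 G6 Db6 B5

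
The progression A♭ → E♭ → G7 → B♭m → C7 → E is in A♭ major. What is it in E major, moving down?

A♭ major down to E major is a diminished fourth; each chord root moves by that interval while the quality stays the same.
A♭: root A♭ down a diminished fourth → E, giving E.
E♭: root E♭ down a diminished fourth → B, giving B.
G7: root G down a diminished fourth → D#, giving D#7.
B♭m: root B♭ down a diminished fourth → F#, giving F#m.
C7: root C down a diminished fourth → G#, giving G#7.
E: root E down a diminished fourth → B#, giving B#.

E B D#7 F#m G#7 B#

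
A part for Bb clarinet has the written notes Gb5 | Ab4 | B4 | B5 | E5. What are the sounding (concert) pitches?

Fb5 Gb4 A4 A5 D5

The Bb clarinet sounds a major second below written, so transpose each written note down a major second.
Gb5 to Fb5
Ab4 to Gb4
B4 to A4
B5 to A5
E5 to D5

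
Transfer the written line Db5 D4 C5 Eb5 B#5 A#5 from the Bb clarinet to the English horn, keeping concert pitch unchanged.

Gb5 G4 F5 Ab5 E#6 D#6

First find concert pitch: the Bb clarinet sounds a major second below written, so Db5 D4 C5 Eb5 B#5 A#5 sounds Cb5 C4 Bb4 Db5 A#5 G#5.
Then write for English horn: it sounds a perfect fifth below written, so the part must be a perfect fifth above concert.
Cb5 → Gb5
C4 → G4
Bb4 → F5
Db5 → Ab5
A#5 → E#6
G#5 → D#6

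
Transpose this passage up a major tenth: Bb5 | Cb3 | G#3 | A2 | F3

D7 Eb4 B#4 C#4 A4

A major tenth up from Bb5 gives D7.
Cb3 up a major tenth is Eb4.
A major tenth up from G#3 gives B#4.
A major tenth up from A2 gives C#4.
F3: a tenth up reaches A, and 16 semitones makes it A4.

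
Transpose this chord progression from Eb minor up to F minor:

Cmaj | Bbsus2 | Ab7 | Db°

Dmaj Csus2 Bb7 Eb°

Eb minor up to F minor is a major second; each chord root moves by that interval while the quality stays the same.
Cmaj: root C up a major second → D, giving Dmaj.
Bbsus2: root Bb up a major second → C, giving Csus2.
Ab7: root Ab up a major second → Bb, giving Bb7.
Db°: root Db up a major second → Eb, giving Eb°.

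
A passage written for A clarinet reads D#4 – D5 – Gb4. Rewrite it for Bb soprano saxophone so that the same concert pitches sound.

C##4 C#5 F4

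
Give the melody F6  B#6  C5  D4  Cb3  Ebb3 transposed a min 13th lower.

A4 D##5 E3 F#2 Eb1 Gb1

F6 to A4
B#6 to D##5
C5 to E3
D4 to F#2
Cb3 to Eb1
Ebb3 to Gb1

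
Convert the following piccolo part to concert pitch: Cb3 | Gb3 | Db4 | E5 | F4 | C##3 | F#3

Cb4 Gb4 Db5 E6 F5 C##4 F#4

The piccolo sounds a perfect octave above written, so transpose each written note up a perfect octave.
Cb3 gives Cb4
Gb3 gives Gb4
Db4 gives Db5
E5 gives E6
F4 gives F5
C##3 gives C##4
F#3 gives F#4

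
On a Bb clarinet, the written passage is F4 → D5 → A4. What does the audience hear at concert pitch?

Eb4 C5 G4

The Bb clarinet sounds a major second below written, so transpose each written note down a major second.
F4 -> Eb4
D5 -> C5
A4 -> G4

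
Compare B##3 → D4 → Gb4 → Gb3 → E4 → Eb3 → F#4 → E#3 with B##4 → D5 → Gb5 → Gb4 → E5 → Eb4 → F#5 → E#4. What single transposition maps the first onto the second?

From B##3 to B##4 is 8 letter names — an octave of some quality.
B##3 to B##4 is 12 semitones, which makes it a perfect octave; the second version is higher, so the direction is up.
Checking another pair — E#3 → E#4 — gives the same interval.

up a perfect octave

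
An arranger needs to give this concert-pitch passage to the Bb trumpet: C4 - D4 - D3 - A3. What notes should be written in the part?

D4 E4 E3 B3

The Bb trumpet sounds a major second below written, so the written part must be a major second above concert — transpose each note up.
C4 → D4
D4 → E4
D3 → E3
A3 → B3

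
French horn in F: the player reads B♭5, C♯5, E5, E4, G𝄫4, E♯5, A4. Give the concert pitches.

Eb5 F#4 A4 A3 Cbb4 A#4 D4

The French horn in F sounds a perfect fifth below written, so transpose each written note down a perfect fifth.
Bb5 gives Eb5
C#5 gives F#4
E5 gives A4
E4 gives A3
Gbb4 gives Cbb4
E#5 gives A#4
A4 gives D4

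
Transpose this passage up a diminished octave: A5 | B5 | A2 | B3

Ab6 Bb6 Ab3 Bb4

A diminished octave up from A5 gives Ab6.
B5: an octave up reaches B, and 11 semitones makes it Bb6.
A2: an octave up reaches A, and 11 semitones makes it Ab3.
B3 up a diminished octave is Bb4.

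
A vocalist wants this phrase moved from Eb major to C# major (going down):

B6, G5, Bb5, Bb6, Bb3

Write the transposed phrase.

G##6 E#5 G#5 G#6 G#3

From Eb down to C# is a diminished third; apply that to each pitch.
B6 gives G##6
G5 gives E#5
Bb5 gives G#5
Bb6 gives G#6
Bb3 gives G#3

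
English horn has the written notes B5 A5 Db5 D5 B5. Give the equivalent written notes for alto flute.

A5 G5 Cb5 C5 A5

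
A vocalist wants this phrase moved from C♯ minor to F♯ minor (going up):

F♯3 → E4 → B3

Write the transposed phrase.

B3 A4 E4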